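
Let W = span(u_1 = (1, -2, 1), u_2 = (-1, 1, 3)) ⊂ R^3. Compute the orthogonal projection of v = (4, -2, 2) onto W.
proj_W(v) = (5/3, -10/3, 5/3)

Set up U = [u_1 | ... | u_2] ∈ R^(3×2). The projector onto W = col(U) is P = U (U^T U)^(-1) U^T.
Compute U^T U =
  [6, 0]
  [0, 11],
and U^T v = (10, 0).
Solve U^T U · c = U^T v for the coefficients: c = (5/3, 0). The projection is proj_W(v) = U c.
Check: (v - proj_W(v)) · u_1 = 0  (should be 0).
Check: (v - proj_W(v)) · u_2 = 0  (should be 0).
Result: proj_W(v) = (5/3, -10/3, 5/3).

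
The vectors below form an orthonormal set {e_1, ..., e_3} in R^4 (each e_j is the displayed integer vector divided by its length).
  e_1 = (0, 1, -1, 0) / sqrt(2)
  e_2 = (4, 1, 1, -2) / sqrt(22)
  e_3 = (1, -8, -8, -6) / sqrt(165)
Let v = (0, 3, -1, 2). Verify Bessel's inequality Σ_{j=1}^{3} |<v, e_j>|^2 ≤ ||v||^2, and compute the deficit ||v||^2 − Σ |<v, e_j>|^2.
Σ |<v, e_j>|^2 = 194/15; ||v||^2 = 14; deficit = 16/15

Write each e_j = u_j / sqrt(<u_j, u_j>) where u_j is the displayed integer vector. Then <v, e_j> = <v, u_j> / sqrt(<u_j, u_j>), so |<v, e_j>|^2 = <v, u_j>^2 / <u_j, u_j>.
Coefficients: <v, e_1> = 4/sqrt(2), <v, e_2> = -2/sqrt(22), <v, e_3> = -28/sqrt(165).
Square and sum: Σ |<v, e_j>|^2 = 194/15.
Compute ||v||^2 = v·v = 14.
Deficit = 14 − 194/15 = 16/15 ≥ 0, confirming Bessel's inequality. (The deficit equals ||v − Σ <v,e_j> e_j||^2, the squared distance from v to span{e_j}.)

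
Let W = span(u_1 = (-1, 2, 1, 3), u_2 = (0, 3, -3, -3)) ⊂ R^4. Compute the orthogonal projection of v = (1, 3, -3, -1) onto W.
proj_W(v) = (-11/41, 125/41, -92/41, -70/41)

Set up U = [u_1 | ... | u_2] ∈ R^(4×2). The projector onto W = col(U) is P = U (U^T U)^(-1) U^T.
Compute U^T U =
  [15, -6]
  [-6, 27],
and U^T v = (-1, 21).
Solve U^T U · c = U^T v for the coefficients: c = (11/41, 103/123). The projection is proj_W(v) = U c.
Check: (v - proj_W(v)) · u_1 = 0  (should be 0).
Check: (v - proj_W(v)) · u_2 = 0  (should be 0).
Result: proj_W(v) = (-11/41, 125/41, -92/41, -70/41).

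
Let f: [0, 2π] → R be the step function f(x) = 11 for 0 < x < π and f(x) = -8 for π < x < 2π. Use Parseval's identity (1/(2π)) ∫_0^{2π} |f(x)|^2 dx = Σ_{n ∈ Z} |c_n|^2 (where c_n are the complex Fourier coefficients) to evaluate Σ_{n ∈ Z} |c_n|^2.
Σ |c_n|^2 = 185/2

Parseval equates the L^2 energy of f (normalised by 1/(2π)) with the ℓ^2 sum of its Fourier coefficients: (1/(2π)) ∫_0^{2π} |f|^2 = Σ |c_n|^2.
Compute the left side: (1/(2π)) [∫_0^π 11^2 dx + ∫_π^{2π} (-8)^2 dx] = (1/(2π)) · (121π + 64π) = (121 + 64)/2 = 185/2.
So Σ_{n ∈ Z} |c_n|^2 = 185/2.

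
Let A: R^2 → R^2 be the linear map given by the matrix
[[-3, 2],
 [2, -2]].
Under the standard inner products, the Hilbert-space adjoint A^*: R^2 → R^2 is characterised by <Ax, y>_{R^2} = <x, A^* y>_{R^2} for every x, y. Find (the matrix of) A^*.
A^* = A^T =
[[-3, 2],
 [2, -2]]

For real matrices with standard dot products, the defining identity <Ax, y> = <x, A^* y> gives (Ax)^T y = x^T (A^*) y, i.e. x^T A^T y = x^T (A^*) y. Since this holds for all x, y, we must have A^* = A^T. Therefore
A^* =
[[-3, 2],
 [2, -2]].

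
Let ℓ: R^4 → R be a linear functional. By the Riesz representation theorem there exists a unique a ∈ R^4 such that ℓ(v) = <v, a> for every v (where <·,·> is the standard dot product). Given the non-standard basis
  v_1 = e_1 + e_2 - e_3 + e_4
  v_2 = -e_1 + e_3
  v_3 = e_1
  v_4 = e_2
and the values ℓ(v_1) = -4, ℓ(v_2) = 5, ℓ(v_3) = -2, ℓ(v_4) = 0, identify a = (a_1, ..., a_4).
a = (-2, 0, 3, 1)

Write a = (a_1, ..., a_4) in the standard basis. For each basis vector v_i, ℓ(v_i) = <v_i, a> is a linear equation in the a_j's. Collect the n equations into a matrix system V a = ℓ, where row i of V is v_i (expressed in the standard basis). Since V is invertible (lower-triangular with 1s on the diagonal, up to permutation), solve by back-substitution:
  V =
[[1, 1, -1, 1],
 [-1, 0, 1, 0],
 [1, 0, 0, 0],
 [0, 1, 0, 0]]
  V a = (-4, 5, -2, 0)
Solving gives a = (-2, 0, 3, 1).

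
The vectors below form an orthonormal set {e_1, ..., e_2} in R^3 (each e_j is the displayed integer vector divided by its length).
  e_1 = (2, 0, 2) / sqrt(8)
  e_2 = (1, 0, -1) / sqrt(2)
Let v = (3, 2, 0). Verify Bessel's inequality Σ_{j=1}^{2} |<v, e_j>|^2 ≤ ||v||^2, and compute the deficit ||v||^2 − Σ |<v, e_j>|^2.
Σ |<v, e_j>|^2 = 9; ||v||^2 = 13; deficit = 4

Write each e_j = u_j / sqrt(<u_j, u_j>) where u_j is the displayed integer vector. Then <v, e_j> = <v, u_j> / sqrt(<u_j, u_j>), so |<v, e_j>|^2 = <v, u_j>^2 / <u_j, u_j>.
Coefficients: <v, e_1> = 6/sqrt(8), <v, e_2> = 3/sqrt(2).
Square and sum: Σ |<v, e_j>|^2 = 9.
Compute ||v||^2 = v·v = 13.
Deficit = 13 − 9 = 4 ≥ 0, confirming Bessel's inequality. (The deficit equals ||v − Σ <v,e_j> e_j||^2, the squared distance from v to span{e_j}.)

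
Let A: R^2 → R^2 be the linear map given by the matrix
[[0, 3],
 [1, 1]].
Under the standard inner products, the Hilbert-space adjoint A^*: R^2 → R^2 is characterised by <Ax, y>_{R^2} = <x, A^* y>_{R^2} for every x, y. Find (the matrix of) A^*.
A^* = A^T =
[[0, 1],
 [3, 1]]

For real matrices with standard dot products, the defining identity <Ax, y> = <x, A^* y> gives (Ax)^T y = x^T (A^*) y, i.e. x^T A^T y = x^T (A^*) y. Since this holds for all x, y, we must have A^* = A^T. Therefore
A^* =
[[0, 1],
 [3, 1]].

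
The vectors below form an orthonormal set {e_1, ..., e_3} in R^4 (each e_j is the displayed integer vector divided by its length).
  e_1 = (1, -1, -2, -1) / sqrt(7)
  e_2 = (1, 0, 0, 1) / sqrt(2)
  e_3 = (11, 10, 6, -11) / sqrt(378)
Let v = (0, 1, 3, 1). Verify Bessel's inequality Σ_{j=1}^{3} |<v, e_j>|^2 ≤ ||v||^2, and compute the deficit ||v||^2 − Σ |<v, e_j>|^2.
Σ |<v, e_j>|^2 = 281/27; ||v||^2 = 11; deficit = 16/27

Write each e_j = u_j / sqrt(<u_j, u_j>) where u_j is the displayed integer vector. Then <v, e_j> = <v, u_j> / sqrt(<u_j, u_j>), so |<v, e_j>|^2 = <v, u_j>^2 / <u_j, u_j>.
Coefficients: <v, e_1> = -8/sqrt(7), <v, e_2> = 1/sqrt(2), <v, e_3> = 17/sqrt(378).
Square and sum: Σ |<v, e_j>|^2 = 281/27.
Compute ||v||^2 = v·v = 11.
Deficit = 11 − 281/27 = 16/27 ≥ 0, confirming Bessel's inequality. (The deficit equals ||v − Σ <v,e_j> e_j||^2, the squared distance from v to span{e_j}.)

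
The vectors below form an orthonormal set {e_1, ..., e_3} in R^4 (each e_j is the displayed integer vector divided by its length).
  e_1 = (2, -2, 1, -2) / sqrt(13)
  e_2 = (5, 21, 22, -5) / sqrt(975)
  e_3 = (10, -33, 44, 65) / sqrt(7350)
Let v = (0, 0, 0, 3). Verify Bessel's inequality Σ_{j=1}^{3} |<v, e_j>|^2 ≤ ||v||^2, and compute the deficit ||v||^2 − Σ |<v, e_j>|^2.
Σ |<v, e_j>|^2 = 801/98; ||v||^2 = 9; deficit = 81/98

Write each e_j = u_j / sqrt(<u_j, u_j>) where u_j is the displayed integer vector. Then <v, e_j> = <v, u_j> / sqrt(<u_j, u_j>), so |<v, e_j>|^2 = <v, u_j>^2 / <u_j, u_j>.
Coefficients: <v, e_1> = -6/sqrt(13), <v, e_2> = -15/sqrt(975), <v, e_3> = 195/sqrt(7350).
Square and sum: Σ |<v, e_j>|^2 = 801/98.
Compute ||v||^2 = v·v = 9.
Deficit = 9 − 801/98 = 81/98 ≥ 0, confirming Bessel's inequality. (The deficit equals ||v − Σ <v,e_j> e_j||^2, the squared distance from v to span{e_j}.)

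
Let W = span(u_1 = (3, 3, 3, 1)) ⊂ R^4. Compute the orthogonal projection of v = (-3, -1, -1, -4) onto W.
proj_W(v) = (-57/28, -57/28, -57/28, -19/28)

Set up U = [u_1 | ... | u_1] ∈ R^(4×1). The projector onto W = col(U) is P = U (U^T U)^(-1) U^T.
Compute U^T U =
  [28],
and U^T v = (-19).
Solve U^T U · c = U^T v for the coefficients: c = (-19/28). The projection is proj_W(v) = U c.
Check: (v - proj_W(v)) · u_1 = 0  (should be 0).
Result: proj_W(v) = (-57/28, -57/28, -57/28, -19/28).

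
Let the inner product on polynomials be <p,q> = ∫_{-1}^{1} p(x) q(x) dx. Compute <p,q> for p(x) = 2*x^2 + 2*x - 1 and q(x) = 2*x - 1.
<p,q> = 10/3

Expand the product: p(x)·q(x) = 4*x^3 + 2*x^2 - 4*x + 1.
∫_{-1}^{1} of each monomial x^k gives [2/(k+1) if k even, 0 if k odd]. Integrating term-by-term (or equivalently evaluating the antiderivative F(x) = x^4 + 2*x^3/3 - 2*x^2 + x at the endpoints):
  F(1) − F(−1) = 2/3 − (-8/3) = 10/3.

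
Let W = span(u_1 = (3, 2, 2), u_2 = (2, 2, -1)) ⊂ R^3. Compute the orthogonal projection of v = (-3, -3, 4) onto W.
proj_W(v) = (-237/89, -302/89, 346/89)

Set up U = [u_1 | ... | u_2] ∈ R^(3×2). The projector onto W = col(U) is P = U (U^T U)^(-1) U^T.
Compute U^T U =
  [17, 8]
  [8, 9],
and U^T v = (-7, -16).
Solve U^T U · c = U^T v for the coefficients: c = (65/89, -216/89). The projection is proj_W(v) = U c.
Check: (v - proj_W(v)) · u_1 = 0  (should be 0).
Check: (v - proj_W(v)) · u_2 = 0  (should be 0).
Result: proj_W(v) = (-237/89, -302/89, 346/89).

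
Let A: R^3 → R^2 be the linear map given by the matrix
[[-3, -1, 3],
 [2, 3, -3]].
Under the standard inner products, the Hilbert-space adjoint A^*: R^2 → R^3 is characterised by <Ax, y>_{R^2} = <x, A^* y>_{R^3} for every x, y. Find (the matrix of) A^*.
A^* = A^T =
[[-3, 2],
 [-1, 3],
 [3, -3]]

For real matrices with standard dot products, the defining identity <Ax, y> = <x, A^* y> gives (Ax)^T y = x^T (A^*) y, i.e. x^T A^T y = x^T (A^*) y. Since this holds for all x, y, we must have A^* = A^T. Therefore
A^* =
[[-3, 2],
 [-1, 3],
 [3, -3]].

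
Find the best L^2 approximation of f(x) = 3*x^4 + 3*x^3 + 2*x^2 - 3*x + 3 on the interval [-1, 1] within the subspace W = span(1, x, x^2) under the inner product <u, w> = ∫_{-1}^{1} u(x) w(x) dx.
g(x) = 32*x^2/7 - 6*x/5 + 96/35

The best approximation g ∈ W is the orthogonal projection of f onto W. Writing g = a_0 + a_1 x + a_2 x^2, the coefficients solve the normal equations G · a = b where
  G_{ij} = <φ_i, φ_j> and b_i = <f, φ_i>, with φ_0 = 1, φ_1 = x, φ_2 = x^2.
G =
  [2, 0, 2/3]
  [0, 2/3, 0]
  [2/3, 0, 2/5],
b = (128/15, -4/5, 128/35).
Solving gives a_0 = 96/35, a_1 = -6/5, a_2 = 32/7, so
  g(x) = 32*x^2/7 - 6*x/5 + 96/35.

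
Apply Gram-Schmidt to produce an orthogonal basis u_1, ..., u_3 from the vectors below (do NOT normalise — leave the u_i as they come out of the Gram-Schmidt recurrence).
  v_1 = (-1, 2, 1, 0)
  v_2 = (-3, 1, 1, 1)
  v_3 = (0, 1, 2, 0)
Orthogonal basis:
  u_1 = (-1, 2, 1, 0)
  u_2 = (-2, -1, 0, 1)
  u_3 = (1/3, -1/2, 4/3, 1/6)

Apply the Gram-Schmidt recurrence
  u_1 = v_1
  u_i = v_i − Σ_{j<i} ((v_i · u_j) / (u_j · u_j)) · u_j.

Step by step this gives:
  u_1 = (-1, 2, 1, 0)
  u_2 = (-2, -1, 0, 1)
  u_3 = (1/3, -1/2, 4/3, 1/6)

Orthogonality check:
  u_2 · u_1 = 0 (should be 0)
  u_3 · u_1 = 0 (should be 0)
  u_3 · u_2 = 0 (should be 0)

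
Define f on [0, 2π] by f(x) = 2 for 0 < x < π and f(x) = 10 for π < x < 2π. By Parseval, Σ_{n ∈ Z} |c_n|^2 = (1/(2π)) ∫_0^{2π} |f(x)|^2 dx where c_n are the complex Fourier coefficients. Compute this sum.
Σ |c_n|^2 = 52

Parseval equates the L^2 energy of f (normalised by 1/(2π)) with the ℓ^2 sum of its Fourier coefficients: (1/(2π)) ∫_0^{2π} |f|^2 = Σ |c_n|^2.
Compute the left side: (1/(2π)) [∫_0^π 2^2 dx + ∫_π^{2π} 10^2 dx] = (1/(2π)) · (4π + 100π) = (4 + 100)/2 = 52.
So Σ_{n ∈ Z} |c_n|^2 = 52.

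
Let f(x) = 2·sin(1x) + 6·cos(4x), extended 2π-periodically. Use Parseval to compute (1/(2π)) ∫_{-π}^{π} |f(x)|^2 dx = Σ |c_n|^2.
Σ |c_n|^2 = 20

Expand |f|^2 and use orthogonality of {sin(nx), cos(mx)} on [-π, π]:
  ∫_{-π}^{π} sin(nx)^2 dx = π, ∫ cos(mx)^2 dx = π, and cross terms integrate to 0.
So ∫_{-π}^{π} f(x)^2 dx = 2^2 · π + 6^2 · π = (4 + 36)π.
Divide by 2π: (4 + 36)/2 = 20.
By Parseval, this equals Σ |c_n|^2.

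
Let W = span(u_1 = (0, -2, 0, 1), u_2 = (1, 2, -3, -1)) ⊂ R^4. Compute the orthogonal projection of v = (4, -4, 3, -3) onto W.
proj_W(v) = (-1/2, -2, 3/2, 1)

Set up U = [u_1 | ... | u_2] ∈ R^(4×2). The projector onto W = col(U) is P = U (U^T U)^(-1) U^T.
Compute U^T U =
  [5, -5]
  [-5, 15],
and U^T v = (5, -10).
Solve U^T U · c = U^T v for the coefficients: c = (1/2, -1/2). The projection is proj_W(v) = U c.
Check: (v - proj_W(v)) · u_1 = 0  (should be 0).
Check: (v - proj_W(v)) · u_2 = 0  (should be 0).
Result: proj_W(v) = (-1/2, -2, 3/2, 1).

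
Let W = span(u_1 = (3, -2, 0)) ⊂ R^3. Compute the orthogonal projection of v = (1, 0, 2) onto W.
proj_W(v) = (9/13, -6/13, 0)

Set up U = [u_1 | ... | u_1] ∈ R^(3×1). The projector onto W = col(U) is P = U (U^T U)^(-1) U^T.
Compute U^T U =
  [13],
and U^T v = (3).
Solve U^T U · c = U^T v for the coefficients: c = (3/13). The projection is proj_W(v) = U c.
Check: (v - proj_W(v)) · u_1 = 0  (should be 0).
Result: proj_W(v) = (9/13, -6/13, 0).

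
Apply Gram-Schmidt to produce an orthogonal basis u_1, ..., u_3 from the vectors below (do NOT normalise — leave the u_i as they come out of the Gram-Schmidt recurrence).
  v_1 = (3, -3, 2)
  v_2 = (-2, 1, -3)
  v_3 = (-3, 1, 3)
Orthogonal basis:
  u_1 = (3, -3, 2)
  u_2 = (1/22, -23/22, -18/11)
  u_3 = (-175/83, -125/83, 75/83)

Apply the Gram-Schmidt recurrence
  u_1 = v_1
  u_i = v_i − Σ_{j<i} ((v_i · u_j) / (u_j · u_j)) · u_j.

Step by step this gives:
  u_1 = (3, -3, 2)
  u_2 = (1/22, -23/22, -18/11)
  u_3 = (-175/83, -125/83, 75/83)

Orthogonality check:
  u_2 · u_1 = 0 (should be 0)
  u_3 · u_1 = 0 (should be 0)
  u_3 · u_2 = 0 (should be 0)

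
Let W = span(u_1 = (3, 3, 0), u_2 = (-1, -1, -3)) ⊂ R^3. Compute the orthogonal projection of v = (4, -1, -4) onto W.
proj_W(v) = (3/2, 3/2, -4)

Set up U = [u_1 | ... | u_2] ∈ R^(3×2). The projector onto W = col(U) is P = U (U^T U)^(-1) U^T.
Compute U^T U =
  [18, -6]
  [-6, 11],
and U^T v = (9, 9).
Solve U^T U · c = U^T v for the coefficients: c = (17/18, 4/3). The projection is proj_W(v) = U c.
Check: (v - proj_W(v)) · u_1 = 0  (should be 0).
Check: (v - proj_W(v)) · u_2 = 0  (should be 0).
Result: proj_W(v) = (3/2, 3/2, -4).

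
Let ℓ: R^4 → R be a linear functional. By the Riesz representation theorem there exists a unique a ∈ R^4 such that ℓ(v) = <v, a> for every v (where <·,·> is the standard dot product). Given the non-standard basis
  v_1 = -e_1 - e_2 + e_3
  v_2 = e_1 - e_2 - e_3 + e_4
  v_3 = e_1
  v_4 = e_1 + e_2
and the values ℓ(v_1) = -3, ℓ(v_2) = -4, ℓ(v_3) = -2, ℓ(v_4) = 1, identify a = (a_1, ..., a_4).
a = (-2, 3, -2, -1)

Write a = (a_1, ..., a_4) in the standard basis. For each basis vector v_i, ℓ(v_i) = <v_i, a> is a linear equation in the a_j's. Collect the n equations into a matrix system V a = ℓ, where row i of V is v_i (expressed in the standard basis). Since V is invertible (lower-triangular with 1s on the diagonal, up to permutation), solve by back-substitution:
  V =
[[-1, -1, 1, 0],
 [1, -1, -1, 1],
 [1, 0, 0, 0],
 [1, 1, 0, 0]]
  V a = (-3, -4, -2, 1)
Solving gives a = (-2, 3, -2, -1).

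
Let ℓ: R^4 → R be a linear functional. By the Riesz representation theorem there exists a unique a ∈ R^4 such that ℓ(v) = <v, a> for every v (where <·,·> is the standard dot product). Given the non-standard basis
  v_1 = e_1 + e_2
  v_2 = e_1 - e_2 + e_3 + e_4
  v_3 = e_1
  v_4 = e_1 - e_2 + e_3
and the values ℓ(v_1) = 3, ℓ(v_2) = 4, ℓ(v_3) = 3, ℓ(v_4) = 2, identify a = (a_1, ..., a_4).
a = (3, 0, -1, 2)

Write a = (a_1, ..., a_4) in the standard basis. For each basis vector v_i, ℓ(v_i) = <v_i, a> is a linear equation in the a_j's. Collect the n equations into a matrix system V a = ℓ, where row i of V is v_i (expressed in the standard basis). Since V is invertible (lower-triangular with 1s on the diagonal, up to permutation), solve by back-substitution:
  V =
[[1, 1, 0, 0],
 [1, -1, 1, 1],
 [1, 0, 0, 0],
 [1, -1, 1, 0]]
  V a = (3, 4, 3, 2)
Solving gives a = (3, 0, -1, 2).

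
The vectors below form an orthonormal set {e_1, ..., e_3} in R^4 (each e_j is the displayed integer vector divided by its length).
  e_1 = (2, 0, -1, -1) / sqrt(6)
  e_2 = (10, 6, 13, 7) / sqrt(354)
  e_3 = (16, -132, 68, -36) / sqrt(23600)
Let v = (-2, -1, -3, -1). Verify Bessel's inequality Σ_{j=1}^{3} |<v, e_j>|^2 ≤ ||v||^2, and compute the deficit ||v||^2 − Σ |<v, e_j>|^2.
Σ |<v, e_j>|^2 = 371/25; ||v||^2 = 15; deficit = 4/25

Write each e_j = u_j / sqrt(<u_j, u_j>) where u_j is the displayed integer vector. Then <v, e_j> = <v, u_j> / sqrt(<u_j, u_j>), so |<v, e_j>|^2 = <v, u_j>^2 / <u_j, u_j>.
Coefficients: <v, e_1> = 0/sqrt(6), <v, e_2> = -72/sqrt(354), <v, e_3> = -68/sqrt(23600).
Square and sum: Σ |<v, e_j>|^2 = 371/25.
Compute ||v||^2 = v·v = 15.
Deficit = 15 − 371/25 = 4/25 ≥ 0, confirming Bessel's inequality. (The deficit equals ||v − Σ <v,e_j> e_j||^2, the squared distance from v to span{e_j}.)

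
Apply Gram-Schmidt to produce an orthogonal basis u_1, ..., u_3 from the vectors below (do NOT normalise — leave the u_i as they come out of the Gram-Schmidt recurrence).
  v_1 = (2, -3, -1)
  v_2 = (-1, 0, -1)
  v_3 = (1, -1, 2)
Orthogonal basis:
  u_1 = (2, -3, -1)
  u_2 = (-6/7, -3/14, -15/14)
  u_3 = (-2/3, -2/3, 2/3)

Apply the Gram-Schmidt recurrence
  u_1 = v_1
  u_i = v_i − Σ_{j<i} ((v_i · u_j) / (u_j · u_j)) · u_j.

Step by step this gives:
  u_1 = (2, -3, -1)
  u_2 = (-6/7, -3/14, -15/14)
  u_3 = (-2/3, -2/3, 2/3)

Orthogonality check:
  u_2 · u_1 = 0 (should be 0)
  u_3 · u_1 = 0 (should be 0)
  u_3 · u_2 = 0 (should be 0)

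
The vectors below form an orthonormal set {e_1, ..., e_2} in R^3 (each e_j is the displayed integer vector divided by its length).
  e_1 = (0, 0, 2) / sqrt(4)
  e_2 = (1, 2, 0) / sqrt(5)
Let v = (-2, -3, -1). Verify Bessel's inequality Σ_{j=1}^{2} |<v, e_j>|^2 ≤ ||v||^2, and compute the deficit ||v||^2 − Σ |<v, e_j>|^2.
Σ |<v, e_j>|^2 = 69/5; ||v||^2 = 14; deficit = 1/5

Write each e_j = u_j / sqrt(<u_j, u_j>) where u_j is the displayed integer vector. Then <v, e_j> = <v, u_j> / sqrt(<u_j, u_j>), so |<v, e_j>|^2 = <v, u_j>^2 / <u_j, u_j>.
Coefficients: <v, e_1> = -2/sqrt(4), <v, e_2> = -8/sqrt(5).
Square and sum: Σ |<v, e_j>|^2 = 69/5.
Compute ||v||^2 = v·v = 14.
Deficit = 14 − 69/5 = 1/5 ≥ 0, confirming Bessel's inequality. (The deficit equals ||v − Σ <v,e_j> e_j||^2, the squared distance from v to span{e_j}.)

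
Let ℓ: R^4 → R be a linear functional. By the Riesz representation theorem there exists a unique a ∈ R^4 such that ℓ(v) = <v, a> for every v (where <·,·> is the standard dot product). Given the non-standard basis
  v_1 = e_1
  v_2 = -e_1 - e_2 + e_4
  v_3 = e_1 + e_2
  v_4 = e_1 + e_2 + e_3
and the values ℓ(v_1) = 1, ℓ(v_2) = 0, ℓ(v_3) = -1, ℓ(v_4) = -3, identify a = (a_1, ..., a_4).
a = (1, -2, -2, -1)

Write a = (a_1, ..., a_4) in the standard basis. For each basis vector v_i, ℓ(v_i) = <v_i, a> is a linear equation in the a_j's. Collect the n equations into a matrix system V a = ℓ, where row i of V is v_i (expressed in the standard basis). Since V is invertible (lower-triangular with 1s on the diagonal, up to permutation), solve by back-substitution:
  V =
[[1, 0, 0, 0],
 [-1, -1, 0, 1],
 [1, 1, 0, 0],
 [1, 1, 1, 0]]
  V a = (1, 0, -1, -3)
Solving gives a = (1, -2, -2, -1).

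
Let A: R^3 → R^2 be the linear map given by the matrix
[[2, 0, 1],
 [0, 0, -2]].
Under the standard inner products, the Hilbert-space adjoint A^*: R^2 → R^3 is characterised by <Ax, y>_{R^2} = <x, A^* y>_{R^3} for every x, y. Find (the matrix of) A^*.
A^* = A^T =
[[2, 0],
 [0, 0],
 [1, -2]]

For real matrices with standard dot products, the defining identity <Ax, y> = <x, A^* y> gives (Ax)^T y = x^T (A^*) y, i.e. x^T A^T y = x^T (A^*) y. Since this holds for all x, y, we must have A^* = A^T. Therefore
A^* =
[[2, 0],
 [0, 0],
 [1, -2]].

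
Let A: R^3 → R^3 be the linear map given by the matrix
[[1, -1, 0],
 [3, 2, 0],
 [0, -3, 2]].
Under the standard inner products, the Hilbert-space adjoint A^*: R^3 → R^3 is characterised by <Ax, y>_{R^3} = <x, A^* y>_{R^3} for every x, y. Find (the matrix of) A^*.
A^* = A^T =
[[1, 3, 0],
 [-1, 2, -3],
 [0, 0, 2]]

For real matrices with standard dot products, the defining identity <Ax, y> = <x, A^* y> gives (Ax)^T y = x^T (A^*) y, i.e. x^T A^T y = x^T (A^*) y. Since this holds for all x, y, we must have A^* = A^T. Therefore
A^* =
[[1, 3, 0],
 [-1, 2, -3],
 [0, 0, 2]].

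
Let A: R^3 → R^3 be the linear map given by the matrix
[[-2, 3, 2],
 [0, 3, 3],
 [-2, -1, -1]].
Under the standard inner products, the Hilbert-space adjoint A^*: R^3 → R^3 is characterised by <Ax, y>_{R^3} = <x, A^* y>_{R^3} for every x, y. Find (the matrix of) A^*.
A^* = A^T =
[[-2, 0, -2],
 [3, 3, -1],
 [2, 3, -1]]

For real matrices with standard dot products, the defining identity <Ax, y> = <x, A^* y> gives (Ax)^T y = x^T (A^*) y, i.e. x^T A^T y = x^T (A^*) y. Since this holds for all x, y, we must have A^* = A^T. Therefore
A^* =
[[-2, 0, -2],
 [3, 3, -1],
 [2, 3, -1]].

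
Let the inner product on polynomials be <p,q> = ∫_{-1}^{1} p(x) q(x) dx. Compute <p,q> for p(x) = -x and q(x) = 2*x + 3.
<p,q> = -4/3

Expand the product: p(x)·q(x) = -2*x^2 - 3*x.
∫_{-1}^{1} of each monomial x^k gives [2/(k+1) if k even, 0 if k odd]. Integrating term-by-term (or equivalently evaluating the antiderivative F(x) = -2*x^3/3 - 3*x^2/2 at the endpoints):
  F(1) − F(−1) = -13/6 − (-5/6) = -4/3.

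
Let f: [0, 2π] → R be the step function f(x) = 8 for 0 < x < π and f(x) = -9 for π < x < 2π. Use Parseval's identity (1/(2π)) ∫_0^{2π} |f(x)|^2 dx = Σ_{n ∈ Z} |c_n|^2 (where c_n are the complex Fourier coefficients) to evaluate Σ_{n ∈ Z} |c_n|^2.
Σ |c_n|^2 = 145/2

Parseval equates the L^2 energy of f (normalised by 1/(2π)) with the ℓ^2 sum of its Fourier coefficients: (1/(2π)) ∫_0^{2π} |f|^2 = Σ |c_n|^2.
Compute the left side: (1/(2π)) [∫_0^π 8^2 dx + ∫_π^{2π} (-9)^2 dx] = (1/(2π)) · (64π + 81π) = (64 + 81)/2 = 145/2.
So Σ_{n ∈ Z} |c_n|^2 = 145/2.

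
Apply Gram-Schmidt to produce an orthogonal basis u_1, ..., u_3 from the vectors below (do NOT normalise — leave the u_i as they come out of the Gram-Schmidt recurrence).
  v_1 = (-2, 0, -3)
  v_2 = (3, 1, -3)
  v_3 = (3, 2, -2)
Orthogonal basis:
  u_1 = (-2, 0, -3)
  u_2 = (45/13, 1, -30/13)
  u_3 = (-3/14, 15/14, 1/7)

Apply the Gram-Schmidt recurrence
  u_1 = v_1
  u_i = v_i − Σ_{j<i} ((v_i · u_j) / (u_j · u_j)) · u_j.

Step by step this gives:
  u_1 = (-2, 0, -3)
  u_2 = (45/13, 1, -30/13)
  u_3 = (-3/14, 15/14, 1/7)

Orthogonality check:
  u_2 · u_1 = 0 (should be 0)
  u_3 · u_1 = 0 (should be 0)
  u_3 · u_2 = 0 (should be 0)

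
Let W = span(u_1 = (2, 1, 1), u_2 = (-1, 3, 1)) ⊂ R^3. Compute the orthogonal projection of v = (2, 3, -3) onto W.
proj_W(v) = (28/31, 42/31, 26/31)

Set up U = [u_1 | ... | u_2] ∈ R^(3×2). The projector onto W = col(U) is P = U (U^T U)^(-1) U^T.
Compute U^T U =
  [6, 2]
  [2, 11],
and U^T v = (4, 4).
Solve U^T U · c = U^T v for the coefficients: c = (18/31, 8/31). The projection is proj_W(v) = U c.
Check: (v - proj_W(v)) · u_1 = 0  (should be 0).
Check: (v - proj_W(v)) · u_2 = 0  (should be 0).
Result: proj_W(v) = (28/31, 42/31, 26/31).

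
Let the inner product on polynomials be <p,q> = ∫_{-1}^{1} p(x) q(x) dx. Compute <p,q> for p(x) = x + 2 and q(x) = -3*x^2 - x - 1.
<p,q> = -26/3

Expand the product: p(x)·q(x) = -3*x^3 - 7*x^2 - 3*x - 2.
∫_{-1}^{1} of each monomial x^k gives [2/(k+1) if k even, 0 if k odd]. Integrating term-by-term (or equivalently evaluating the antiderivative F(x) = -3*x^4/4 - 7*x^3/3 - 3*x^2/2 - 2*x at the endpoints):
  F(1) − F(−1) = -79/12 − (25/12) = -26/3.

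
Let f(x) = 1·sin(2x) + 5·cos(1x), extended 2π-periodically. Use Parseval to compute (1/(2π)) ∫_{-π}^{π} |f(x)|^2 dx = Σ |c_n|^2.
Σ |c_n|^2 = 13

Expand |f|^2 and use orthogonality of {sin(nx), cos(mx)} on [-π, π]:
  ∫_{-π}^{π} sin(nx)^2 dx = π, ∫ cos(mx)^2 dx = π, and cross terms integrate to 0.
So ∫_{-π}^{π} f(x)^2 dx = 1^2 · π + 5^2 · π = (1 + 25)π.
Divide by 2π: (1 + 25)/2 = 13.
By Parseval, this equals Σ |c_n|^2.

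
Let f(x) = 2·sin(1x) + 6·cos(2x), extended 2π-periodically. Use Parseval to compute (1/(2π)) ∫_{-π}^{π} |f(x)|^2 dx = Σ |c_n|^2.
Σ |c_n|^2 = 20

Expand |f|^2 and use orthogonality of {sin(nx), cos(mx)} on [-π, π]:
  ∫_{-π}^{π} sin(nx)^2 dx = π, ∫ cos(mx)^2 dx = π, and cross terms integrate to 0.
So ∫_{-π}^{π} f(x)^2 dx = 2^2 · π + 6^2 · π = (4 + 36)π.
Divide by 2π: (4 + 36)/2 = 20.
By Parseval, this equals Σ |c_n|^2.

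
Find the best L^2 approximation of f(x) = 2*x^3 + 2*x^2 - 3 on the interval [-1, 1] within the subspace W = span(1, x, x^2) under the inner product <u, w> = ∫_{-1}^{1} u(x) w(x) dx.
g(x) = 2*x^2 + 6*x/5 - 3

The best approximation g ∈ W is the orthogonal projection of f onto W. Writing g = a_0 + a_1 x + a_2 x^2, the coefficients solve the normal equations G · a = b where
  G_{ij} = <φ_i, φ_j> and b_i = <f, φ_i>, with φ_0 = 1, φ_1 = x, φ_2 = x^2.
G =
  [2, 0, 2/3]
  [0, 2/3, 0]
  [2/3, 0, 2/5],
b = (-14/3, 4/5, -6/5).
Solving gives a_0 = -3, a_1 = 6/5, a_2 = 2, so
  g(x) = 2*x^2 + 6*x/5 - 3.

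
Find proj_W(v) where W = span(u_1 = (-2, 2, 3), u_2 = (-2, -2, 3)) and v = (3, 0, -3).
proj_W(v) = (30/13, 0, -45/13)

Set up U = [u_1 | ... | u_2] ∈ R^(3×2). The projector onto W = col(U) is P = U (U^T U)^(-1) U^T.
Compute U^T U =
  [17, 9]
  [9, 17],
and U^T v = (-15, -15).
Solve U^T U · c = U^T v for the coefficients: c = (-15/26, -15/26). The projection is proj_W(v) = U c.
Check: (v - proj_W(v)) · u_1 = 0  (should be 0).
Check: (v - proj_W(v)) · u_2 = 0  (should be 0).
Result: proj_W(v) = (30/13, 0, -45/13).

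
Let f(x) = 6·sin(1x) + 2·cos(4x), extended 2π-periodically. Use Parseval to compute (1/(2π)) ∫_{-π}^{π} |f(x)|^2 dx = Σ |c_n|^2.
Σ |c_n|^2 = 20

Expand |f|^2 and use orthogonality of {sin(nx), cos(mx)} on [-π, π]:
  ∫_{-π}^{π} sin(nx)^2 dx = π, ∫ cos(mx)^2 dx = π, and cross terms integrate to 0.
So ∫_{-π}^{π} f(x)^2 dx = 6^2 · π + 2^2 · π = (36 + 4)π.
Divide by 2π: (36 + 4)/2 = 20.
By Parseval, this equals Σ |c_n|^2.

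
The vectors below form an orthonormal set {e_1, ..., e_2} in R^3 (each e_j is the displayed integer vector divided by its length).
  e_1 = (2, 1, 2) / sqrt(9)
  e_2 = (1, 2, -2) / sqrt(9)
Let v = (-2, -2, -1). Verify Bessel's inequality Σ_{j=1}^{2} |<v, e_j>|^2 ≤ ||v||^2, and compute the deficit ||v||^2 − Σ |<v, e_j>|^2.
Σ |<v, e_j>|^2 = 80/9; ||v||^2 = 9; deficit = 1/9

Write each e_j = u_j / sqrt(<u_j, u_j>) where u_j is the displayed integer vector. Then <v, e_j> = <v, u_j> / sqrt(<u_j, u_j>), so |<v, e_j>|^2 = <v, u_j>^2 / <u_j, u_j>.
Coefficients: <v, e_1> = -8/sqrt(9), <v, e_2> = -4/sqrt(9).
Square and sum: Σ |<v, e_j>|^2 = 80/9.
Compute ||v||^2 = v·v = 9.
Deficit = 9 − 80/9 = 1/9 ≥ 0, confirming Bessel's inequality. (The deficit equals ||v − Σ <v,e_j> e_j||^2, the squared distance from v to span{e_j}.)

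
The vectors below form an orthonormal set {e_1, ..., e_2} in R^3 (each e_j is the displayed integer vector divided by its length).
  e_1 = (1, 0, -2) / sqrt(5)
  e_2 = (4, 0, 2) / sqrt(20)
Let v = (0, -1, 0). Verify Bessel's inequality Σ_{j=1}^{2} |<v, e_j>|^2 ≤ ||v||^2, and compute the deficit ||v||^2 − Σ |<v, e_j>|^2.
Σ |<v, e_j>|^2 = 0; ||v||^2 = 1; deficit = 1

Write each e_j = u_j / sqrt(<u_j, u_j>) where u_j is the displayed integer vector. Then <v, e_j> = <v, u_j> / sqrt(<u_j, u_j>), so |<v, e_j>|^2 = <v, u_j>^2 / <u_j, u_j>.
Coefficients: <v, e_1> = 0/sqrt(5), <v, e_2> = 0/sqrt(20).
Square and sum: Σ |<v, e_j>|^2 = 0.
Compute ||v||^2 = v·v = 1.
Deficit = 1 − 0 = 1 ≥ 0, confirming Bessel's inequality. (The deficit equals ||v − Σ <v,e_j> e_j||^2, the squared distance from v to span{e_j}.)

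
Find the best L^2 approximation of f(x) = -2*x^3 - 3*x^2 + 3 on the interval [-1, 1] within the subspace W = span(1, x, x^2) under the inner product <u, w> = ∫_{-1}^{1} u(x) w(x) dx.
g(x) = -3*x^2 - 6*x/5 + 3

The best approximation g ∈ W is the orthogonal projection of f onto W. Writing g = a_0 + a_1 x + a_2 x^2, the coefficients solve the normal equations G · a = b where
  G_{ij} = <φ_i, φ_j> and b_i = <f, φ_i>, with φ_0 = 1, φ_1 = x, φ_2 = x^2.
G =
  [2, 0, 2/3]
  [0, 2/3, 0]
  [2/3, 0, 2/5],
b = (4, -4/5, 4/5).
Solving gives a_0 = 3, a_1 = -6/5, a_2 = -3, so
  g(x) = -3*x^2 - 6*x/5 + 3.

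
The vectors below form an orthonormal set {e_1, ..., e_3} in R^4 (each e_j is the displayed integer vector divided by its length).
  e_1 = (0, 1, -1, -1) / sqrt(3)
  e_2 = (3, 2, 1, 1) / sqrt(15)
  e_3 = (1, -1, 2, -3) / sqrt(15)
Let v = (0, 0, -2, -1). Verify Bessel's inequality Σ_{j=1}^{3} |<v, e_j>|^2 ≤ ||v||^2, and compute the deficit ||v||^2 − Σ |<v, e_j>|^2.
Σ |<v, e_j>|^2 = 11/3; ||v||^2 = 5; deficit = 4/3

Write each e_j = u_j / sqrt(<u_j, u_j>) where u_j is the displayed integer vector. Then <v, e_j> = <v, u_j> / sqrt(<u_j, u_j>), so |<v, e_j>|^2 = <v, u_j>^2 / <u_j, u_j>.
Coefficients: <v, e_1> = 3/sqrt(3), <v, e_2> = -3/sqrt(15), <v, e_3> = -1/sqrt(15).
Square and sum: Σ |<v, e_j>|^2 = 11/3.
Compute ||v||^2 = v·v = 5.
Deficit = 5 − 11/3 = 4/3 ≥ 0, confirming Bessel's inequality. (The deficit equals ||v − Σ <v,e_j> e_j||^2, the squared distance from v to span{e_j}.)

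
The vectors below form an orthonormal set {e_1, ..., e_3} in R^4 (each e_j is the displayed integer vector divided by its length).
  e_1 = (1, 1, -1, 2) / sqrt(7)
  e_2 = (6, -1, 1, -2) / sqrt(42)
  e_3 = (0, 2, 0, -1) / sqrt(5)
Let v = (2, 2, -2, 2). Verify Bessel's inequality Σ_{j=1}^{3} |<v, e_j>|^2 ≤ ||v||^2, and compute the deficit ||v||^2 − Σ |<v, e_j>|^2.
Σ |<v, e_j>|^2 = 232/15; ||v||^2 = 16; deficit = 8/15

Write each e_j = u_j / sqrt(<u_j, u_j>) where u_j is the displayed integer vector. Then <v, e_j> = <v, u_j> / sqrt(<u_j, u_j>), so |<v, e_j>|^2 = <v, u_j>^2 / <u_j, u_j>.
Coefficients: <v, e_1> = 10/sqrt(7), <v, e_2> = 4/sqrt(42), <v, e_3> = 2/sqrt(5).
Square and sum: Σ |<v, e_j>|^2 = 232/15.
Compute ||v||^2 = v·v = 16.
Deficit = 16 − 232/15 = 8/15 ≥ 0, confirming Bessel's inequality. (The deficit equals ||v − Σ <v,e_j> e_j||^2, the squared distance from v to span{e_j}.)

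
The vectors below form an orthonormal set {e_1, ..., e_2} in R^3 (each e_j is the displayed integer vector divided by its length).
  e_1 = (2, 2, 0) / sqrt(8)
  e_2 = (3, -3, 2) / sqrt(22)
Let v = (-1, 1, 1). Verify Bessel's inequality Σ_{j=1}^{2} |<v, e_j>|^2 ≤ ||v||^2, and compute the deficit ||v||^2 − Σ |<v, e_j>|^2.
Σ |<v, e_j>|^2 = 8/11; ||v||^2 = 3; deficit = 25/11

Write each e_j = u_j / sqrt(<u_j, u_j>) where u_j is the displayed integer vector. Then <v, e_j> = <v, u_j> / sqrt(<u_j, u_j>), so |<v, e_j>|^2 = <v, u_j>^2 / <u_j, u_j>.
Coefficients: <v, e_1> = 0/sqrt(8), <v, e_2> = -4/sqrt(22).
Square and sum: Σ |<v, e_j>|^2 = 8/11.
Compute ||v||^2 = v·v = 3.
Deficit = 3 − 8/11 = 25/11 ≥ 0, confirming Bessel's inequality. (The deficit equals ||v − Σ <v,e_j> e_j||^2, the squared distance from v to span{e_j}.)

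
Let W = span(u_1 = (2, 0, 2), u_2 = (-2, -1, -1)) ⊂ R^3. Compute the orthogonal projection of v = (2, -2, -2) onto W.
proj_W(v) = (0, 0, 0)

Set up U = [u_1 | ... | u_2] ∈ R^(3×2). The projector onto W = col(U) is P = U (U^T U)^(-1) U^T.
Compute U^T U =
  [8, -6]
  [-6, 6],
and U^T v = (0, 0).
Solve U^T U · c = U^T v for the coefficients: c = (0, 0). The projection is proj_W(v) = U c.
Check: (v - proj_W(v)) · u_1 = 0  (should be 0).
Check: (v - proj_W(v)) · u_2 = 0  (should be 0).
Result: proj_W(v) = (0, 0, 0).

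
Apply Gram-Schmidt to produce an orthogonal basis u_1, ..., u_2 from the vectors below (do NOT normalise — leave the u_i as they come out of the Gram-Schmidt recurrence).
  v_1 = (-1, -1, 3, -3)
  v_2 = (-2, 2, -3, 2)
Orthogonal basis:
  u_1 = (-1, -1, 3, -3)
  u_2 = (-11/4, 5/4, -3/4, -1/4)

Apply the Gram-Schmidt recurrence
  u_1 = v_1
  u_i = v_i − Σ_{j<i} ((v_i · u_j) / (u_j · u_j)) · u_j.

Step by step this gives:
  u_1 = (-1, -1, 3, -3)
  u_2 = (-11/4, 5/4, -3/4, -1/4)

Orthogonality check:
  u_2 · u_1 = 0 (should be 0)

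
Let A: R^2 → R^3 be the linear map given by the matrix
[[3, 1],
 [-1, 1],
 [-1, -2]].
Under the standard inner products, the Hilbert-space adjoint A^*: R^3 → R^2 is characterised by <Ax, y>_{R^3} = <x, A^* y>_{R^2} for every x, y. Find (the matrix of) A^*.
A^* = A^T =
[[3, -1, -1],
 [1, 1, -2]]

For real matrices with standard dot products, the defining identity <Ax, y> = <x, A^* y> gives (Ax)^T y = x^T (A^*) y, i.e. x^T A^T y = x^T (A^*) y. Since this holds for all x, y, we must have A^* = A^T. Therefore
A^* =
[[3, -1, -1],
 [1, 1, -2]].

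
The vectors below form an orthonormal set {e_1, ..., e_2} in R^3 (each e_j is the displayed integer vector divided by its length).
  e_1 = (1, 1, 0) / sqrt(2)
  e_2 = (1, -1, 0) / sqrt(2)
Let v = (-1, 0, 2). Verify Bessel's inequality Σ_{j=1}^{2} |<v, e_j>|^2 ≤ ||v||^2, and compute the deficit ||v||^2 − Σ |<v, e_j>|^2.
Σ |<v, e_j>|^2 = 1; ||v||^2 = 5; deficit = 4

Write each e_j = u_j / sqrt(<u_j, u_j>) where u_j is the displayed integer vector. Then <v, e_j> = <v, u_j> / sqrt(<u_j, u_j>), so |<v, e_j>|^2 = <v, u_j>^2 / <u_j, u_j>.
Coefficients: <v, e_1> = -1/sqrt(2), <v, e_2> = -1/sqrt(2).
Square and sum: Σ |<v, e_j>|^2 = 1.
Compute ||v||^2 = v·v = 5.
Deficit = 5 − 1 = 4 ≥ 0, confirming Bessel's inequality. (The deficit equals ||v − Σ <v,e_j> e_j||^2, the squared distance from v to span{e_j}.)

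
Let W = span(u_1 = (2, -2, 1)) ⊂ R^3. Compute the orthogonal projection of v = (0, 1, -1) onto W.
proj_W(v) = (-2/3, 2/3, -1/3)

Set up U = [u_1 | ... | u_1] ∈ R^(3×1). The projector onto W = col(U) is P = U (U^T U)^(-1) U^T.
Compute U^T U =
  [9],
and U^T v = (-3).
Solve U^T U · c = U^T v for the coefficients: c = (-1/3). The projection is proj_W(v) = U c.
Check: (v - proj_W(v)) · u_1 = 0  (should be 0).
Result: proj_W(v) = (-2/3, 2/3, -1/3).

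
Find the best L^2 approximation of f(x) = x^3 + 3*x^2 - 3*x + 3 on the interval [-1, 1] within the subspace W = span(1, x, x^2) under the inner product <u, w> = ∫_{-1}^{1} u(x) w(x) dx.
g(x) = 3*x^2 - 12*x/5 + 3

The best approximation g ∈ W is the orthogonal projection of f onto W. Writing g = a_0 + a_1 x + a_2 x^2, the coefficients solve the normal equations G · a = b where
  G_{ij} = <φ_i, φ_j> and b_i = <f, φ_i>, with φ_0 = 1, φ_1 = x, φ_2 = x^2.
G =
  [2, 0, 2/3]
  [0, 2/3, 0]
  [2/3, 0, 2/5],
b = (8, -8/5, 16/5).
Solving gives a_0 = 3, a_1 = -12/5, a_2 = 3, so
  g(x) = 3*x^2 - 12*x/5 + 3.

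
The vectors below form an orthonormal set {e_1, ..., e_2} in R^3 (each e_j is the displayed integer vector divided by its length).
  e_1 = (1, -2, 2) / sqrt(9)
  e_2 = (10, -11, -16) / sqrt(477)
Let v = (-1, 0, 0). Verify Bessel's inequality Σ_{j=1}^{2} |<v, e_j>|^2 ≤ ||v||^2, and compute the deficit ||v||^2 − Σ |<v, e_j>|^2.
Σ |<v, e_j>|^2 = 17/53; ||v||^2 = 1; deficit = 36/53

Write each e_j = u_j / sqrt(<u_j, u_j>) where u_j is the displayed integer vector. Then <v, e_j> = <v, u_j> / sqrt(<u_j, u_j>), so |<v, e_j>|^2 = <v, u_j>^2 / <u_j, u_j>.
Coefficients: <v, e_1> = -1/sqrt(9), <v, e_2> = -10/sqrt(477).
Square and sum: Σ |<v, e_j>|^2 = 17/53.
Compute ||v||^2 = v·v = 1.
Deficit = 1 − 17/53 = 36/53 ≥ 0, confirming Bessel's inequality. (The deficit equals ||v − Σ <v,e_j> e_j||^2, the squared distance from v to span{e_j}.)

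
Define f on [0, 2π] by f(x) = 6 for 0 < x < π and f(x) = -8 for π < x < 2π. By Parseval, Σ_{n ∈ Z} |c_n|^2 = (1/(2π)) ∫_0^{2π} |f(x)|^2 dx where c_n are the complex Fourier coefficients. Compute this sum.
Σ |c_n|^2 = 50

Parseval equates the L^2 energy of f (normalised by 1/(2π)) with the ℓ^2 sum of its Fourier coefficients: (1/(2π)) ∫_0^{2π} |f|^2 = Σ |c_n|^2.
Compute the left side: (1/(2π)) [∫_0^π 6^2 dx + ∫_π^{2π} (-8)^2 dx] = (1/(2π)) · (36π + 64π) = (36 + 64)/2 = 50.
So Σ_{n ∈ Z} |c_n|^2 = 50.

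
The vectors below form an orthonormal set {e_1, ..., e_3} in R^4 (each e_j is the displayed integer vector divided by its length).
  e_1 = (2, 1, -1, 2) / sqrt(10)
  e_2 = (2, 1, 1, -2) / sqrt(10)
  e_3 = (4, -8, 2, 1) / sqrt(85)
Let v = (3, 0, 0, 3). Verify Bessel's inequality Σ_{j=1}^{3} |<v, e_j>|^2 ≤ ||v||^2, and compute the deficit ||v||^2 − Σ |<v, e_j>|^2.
Σ |<v, e_j>|^2 = 1449/85; ||v||^2 = 18; deficit = 81/85

Write each e_j = u_j / sqrt(<u_j, u_j>) where u_j is the displayed integer vector. Then <v, e_j> = <v, u_j> / sqrt(<u_j, u_j>), so |<v, e_j>|^2 = <v, u_j>^2 / <u_j, u_j>.
Coefficients: <v, e_1> = 12/sqrt(10), <v, e_2> = 0/sqrt(10), <v, e_3> = 15/sqrt(85).
Square and sum: Σ |<v, e_j>|^2 = 1449/85.
Compute ||v||^2 = v·v = 18.
Deficit = 18 − 1449/85 = 81/85 ≥ 0, confirming Bessel's inequality. (The deficit equals ||v − Σ <v,e_j> e_j||^2, the squared distance from v to span{e_j}.)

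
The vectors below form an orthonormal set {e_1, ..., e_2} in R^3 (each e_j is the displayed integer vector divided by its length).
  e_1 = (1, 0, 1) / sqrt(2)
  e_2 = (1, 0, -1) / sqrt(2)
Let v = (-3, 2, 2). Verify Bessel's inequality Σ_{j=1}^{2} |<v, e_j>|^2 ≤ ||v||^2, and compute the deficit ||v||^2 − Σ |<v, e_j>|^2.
Σ |<v, e_j>|^2 = 13; ||v||^2 = 17; deficit = 4

Write each e_j = u_j / sqrt(<u_j, u_j>) where u_j is the displayed integer vector. Then <v, e_j> = <v, u_j> / sqrt(<u_j, u_j>), so |<v, e_j>|^2 = <v, u_j>^2 / <u_j, u_j>.
Coefficients: <v, e_1> = -1/sqrt(2), <v, e_2> = -5/sqrt(2).
Square and sum: Σ |<v, e_j>|^2 = 13.
Compute ||v||^2 = v·v = 17.
Deficit = 17 − 13 = 4 ≥ 0, confirming Bessel's inequality. (The deficit equals ||v − Σ <v,e_j> e_j||^2, the squared distance from v to span{e_j}.)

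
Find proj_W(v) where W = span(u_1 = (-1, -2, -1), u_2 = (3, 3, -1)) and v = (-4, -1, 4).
proj_W(v) = (-18/5, -33/25, 106/25)

Set up U = [u_1 | ... | u_2] ∈ R^(3×2). The projector onto W = col(U) is P = U (U^T U)^(-1) U^T.
Compute U^T U =
  [6, -8]
  [-8, 19],
and U^T v = (2, -19).
Solve U^T U · c = U^T v for the coefficients: c = (-57/25, -49/25). The projection is proj_W(v) = U c.
Check: (v - proj_W(v)) · u_1 = 0  (should be 0).
Check: (v - proj_W(v)) · u_2 = 0  (should be 0).
Result: proj_W(v) = (-18/5, -33/25, 106/25).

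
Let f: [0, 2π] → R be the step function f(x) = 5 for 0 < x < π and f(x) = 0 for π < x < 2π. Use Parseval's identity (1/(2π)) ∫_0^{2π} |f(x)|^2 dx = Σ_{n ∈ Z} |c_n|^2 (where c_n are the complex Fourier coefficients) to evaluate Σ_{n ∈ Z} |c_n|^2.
Σ |c_n|^2 = 25/2

Parseval equates the L^2 energy of f (normalised by 1/(2π)) with the ℓ^2 sum of its Fourier coefficients: (1/(2π)) ∫_0^{2π} |f|^2 = Σ |c_n|^2.
Compute the left side: (1/(2π)) [∫_0^π 5^2 dx + ∫_π^{2π} 0^2 dx] = (1/(2π)) · (25π + 0π) = (25 + 0)/2 = 25/2.
So Σ_{n ∈ Z} |c_n|^2 = 25/2.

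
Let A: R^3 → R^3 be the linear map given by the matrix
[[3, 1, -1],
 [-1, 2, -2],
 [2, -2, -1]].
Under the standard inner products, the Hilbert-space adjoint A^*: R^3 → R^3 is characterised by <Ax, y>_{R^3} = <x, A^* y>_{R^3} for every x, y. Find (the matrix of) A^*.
A^* = A^T =
[[3, -1, 2],
 [1, 2, -2],
 [-1, -2, -1]]

For real matrices with standard dot products, the defining identity <Ax, y> = <x, A^* y> gives (Ax)^T y = x^T (A^*) y, i.e. x^T A^T y = x^T (A^*) y. Since this holds for all x, y, we must have A^* = A^T. Therefore
A^* =
[[3, -1, 2],
 [1, 2, -2],
 [-1, -2, -1]].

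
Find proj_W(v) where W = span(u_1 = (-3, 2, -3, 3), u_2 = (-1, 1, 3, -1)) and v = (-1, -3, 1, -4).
proj_W(v) = (514/323, -333/323, 630/323, -572/323)

Set up U = [u_1 | ... | u_2] ∈ R^(4×2). The projector onto W = col(U) is P = U (U^T U)^(-1) U^T.
Compute U^T U =
  [31, -7]
  [-7, 12],
and U^T v = (-18, 5).
Solve U^T U · c = U^T v for the coefficients: c = (-181/323, 29/323). The projection is proj_W(v) = U c.
Check: (v - proj_W(v)) · u_1 = 0  (should be 0).
Check: (v - proj_W(v)) · u_2 = 0  (should be 0).
Result: proj_W(v) = (514/323, -333/323, 630/323, -572/323).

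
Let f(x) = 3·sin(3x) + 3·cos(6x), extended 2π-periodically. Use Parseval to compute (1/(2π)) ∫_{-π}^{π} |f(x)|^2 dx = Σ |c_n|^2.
Σ |c_n|^2 = 9

Expand |f|^2 and use orthogonality of {sin(nx), cos(mx)} on [-π, π]:
  ∫_{-π}^{π} sin(nx)^2 dx = π, ∫ cos(mx)^2 dx = π, and cross terms integrate to 0.
So ∫_{-π}^{π} f(x)^2 dx = 3^2 · π + 3^2 · π = (9 + 9)π.
Divide by 2π: (9 + 9)/2 = 9.
By Parseval, this equals Σ |c_n|^2.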